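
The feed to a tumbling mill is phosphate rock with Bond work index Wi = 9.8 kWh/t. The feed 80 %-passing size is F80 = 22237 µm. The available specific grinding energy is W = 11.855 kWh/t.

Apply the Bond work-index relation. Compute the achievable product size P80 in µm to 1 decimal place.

W = 10 Wi / √P80 − 10 Wi / √F80
1/√P80 = 1/√F80 + W/(10·Wi)
  = 11.8550/(10·9.8) + 1/√22237 = 0.120969 + 0.006706 = 0.127675
P80 = (1/0.127675)² = 7.8324² = 61.35 µm

P80 = 61.3 µm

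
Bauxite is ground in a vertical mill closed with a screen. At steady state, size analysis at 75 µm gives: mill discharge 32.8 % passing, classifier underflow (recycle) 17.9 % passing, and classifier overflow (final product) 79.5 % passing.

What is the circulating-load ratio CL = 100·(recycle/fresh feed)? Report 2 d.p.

Let r = R/F. Size balance at 75 µm:
r = (o − d)/(d − u)
r = (79.5 − 32.8)/(32.8 − 17.9) = 46.7/14.9 = 3.1342
CL = 100·r = 313.42 %

CL = 313.42 %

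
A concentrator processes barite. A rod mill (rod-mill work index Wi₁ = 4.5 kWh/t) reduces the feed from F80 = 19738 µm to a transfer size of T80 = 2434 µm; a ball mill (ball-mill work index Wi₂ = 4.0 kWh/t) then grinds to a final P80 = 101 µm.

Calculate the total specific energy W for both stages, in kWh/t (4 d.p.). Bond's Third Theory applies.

W = 10 Wi (P80^-0.5 − F80^-0.5)
Stage 1 (19738→2434 µm, Wi₁=4.5): W₁ = 10·4.5·(0.020269 − 0.007118) = 0.5918 kWh/t
Stage 2 (2434→101 µm, Wi₂=4.0): W₂ = 10·4.0·(0.099504 − 0.020269) = 3.1694 kWh/t
W = W₁ + W₂ = 0.5918 + 3.1694 = 3.7612 kWh/t

W = 3.7612 kWh/t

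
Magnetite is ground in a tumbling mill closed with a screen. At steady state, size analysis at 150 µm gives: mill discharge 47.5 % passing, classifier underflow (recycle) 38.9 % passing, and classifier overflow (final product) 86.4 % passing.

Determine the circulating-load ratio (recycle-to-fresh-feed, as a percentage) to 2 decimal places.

Two-product formula at 150 µm:
r = (o − d)/(d − u)
r = (86.4 − 47.5)/(47.5 − 38.9) = 38.9/8.6 = 4.5233
CL = 100·r = 452.33 %

CL = 452.33 %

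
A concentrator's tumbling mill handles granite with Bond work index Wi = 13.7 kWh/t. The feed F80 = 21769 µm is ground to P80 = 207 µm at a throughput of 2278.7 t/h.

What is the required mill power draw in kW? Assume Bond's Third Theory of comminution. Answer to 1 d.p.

W_Bond = 10·Wi·(1/√P₈₀ − 1/√F₈₀)
W = 10·13.7·(1/√207 − 1/√21769) = 10·13.7·(0.062727) = 8.5936 kWh/t
Power = W × throughput = 8.5936 kWh/t × 2278.7 t/h = 19582.3 kW

P = 19582.3 kW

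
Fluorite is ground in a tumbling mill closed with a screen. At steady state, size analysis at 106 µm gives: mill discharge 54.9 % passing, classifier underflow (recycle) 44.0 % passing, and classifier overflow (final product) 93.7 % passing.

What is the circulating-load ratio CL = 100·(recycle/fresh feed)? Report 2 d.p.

CL = 355.96 %

Two-product formula at 106 µm:
(1+r)·d = r·u + o ⇒ r = (o−d)/(d−u)
r = (93.7 − 54.9)/(54.9 − 44.0) = 38.8/10.9 = 3.5596
CL = 100·r = 355.96 %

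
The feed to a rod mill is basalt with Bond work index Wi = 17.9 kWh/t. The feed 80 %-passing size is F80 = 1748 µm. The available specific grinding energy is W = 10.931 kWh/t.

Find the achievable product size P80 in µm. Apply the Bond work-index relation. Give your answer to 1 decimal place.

P80 = 138.5 µm

W = 10 Wi / √P80 − 10 Wi / √F80
⇒ 1/√P80 = W/(10·Wi) + 1/√F80
  = 10.9310/(10·17.9) + 1/√1748 = 0.061067 + 0.023918 = 0.084985
P80 = (1/0.084985)² = 11.7667² = 138.46 µm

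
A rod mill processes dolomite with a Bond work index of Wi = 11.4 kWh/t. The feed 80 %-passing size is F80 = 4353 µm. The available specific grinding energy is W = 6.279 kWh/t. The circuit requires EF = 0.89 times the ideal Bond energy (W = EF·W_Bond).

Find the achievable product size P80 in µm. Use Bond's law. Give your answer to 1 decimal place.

W = 10 Wi (P80^-0.5 − F80^-0.5)
W_Bond = W / EF = 6.279 / 0.89 = 7.0551 kWh/t
⇒ 1/√P80 = W_Bond/(10 Wi) + 1/√F80
  = 7.0551/(10·11.4) + 1/√4353 = 0.061886 + 0.015157 = 0.077043
P80 = (1/0.077043)² = 12.9797² = 168.47 µm

P80 = 168.5 µm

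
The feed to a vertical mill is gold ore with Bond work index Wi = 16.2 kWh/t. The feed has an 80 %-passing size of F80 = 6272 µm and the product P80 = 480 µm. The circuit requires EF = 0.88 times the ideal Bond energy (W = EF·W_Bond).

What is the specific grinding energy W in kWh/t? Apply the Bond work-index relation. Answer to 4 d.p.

W = 4.7069 kWh/t

W = 10·Wi·(P80^(-½) − F80^(-½))
1/√480 = 0.045644;  1/√6272 = 0.012627
W = 10·16.2·(0.045644 − 0.012627) = 5.3487 kWh/t
W_actual = 0.88 × 5.3487 = 4.7069 kWh/t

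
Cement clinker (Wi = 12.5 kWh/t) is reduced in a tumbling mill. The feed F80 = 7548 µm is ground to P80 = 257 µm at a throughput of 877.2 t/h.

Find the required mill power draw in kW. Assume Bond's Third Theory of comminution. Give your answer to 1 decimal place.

Bond:  W = 10 Wi (1/√P − 1/√F)
W = 10·12.5·(1/√257 − 1/√7548) = 10·12.5·(0.050868) = 6.3585 kWh/t
Mill draw = 6.3585 × 877.2 = 5577.7 kW

P = 5577.7 kW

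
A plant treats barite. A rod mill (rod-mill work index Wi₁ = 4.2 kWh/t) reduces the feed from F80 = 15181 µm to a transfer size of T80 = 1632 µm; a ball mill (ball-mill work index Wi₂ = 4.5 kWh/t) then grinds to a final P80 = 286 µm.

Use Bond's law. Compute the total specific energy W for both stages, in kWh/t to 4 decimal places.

Bond: W = 10·Wi·(1/√P80 − 1/√F80)
Stage 1 (15181→1632 µm, Wi₁=4.2): W₁ = 10·4.2·(0.024754 − 0.008116) = 0.6988 kWh/t
Stage 2 (1632→286 µm, Wi₂=4.5): W₂ = 10·4.5·(0.059131 − 0.024754) = 1.5470 kWh/t
W = W₁ + W₂ = 0.6988 + 1.5470 = 2.2458 kWh/t

W = 2.2458 kWh/t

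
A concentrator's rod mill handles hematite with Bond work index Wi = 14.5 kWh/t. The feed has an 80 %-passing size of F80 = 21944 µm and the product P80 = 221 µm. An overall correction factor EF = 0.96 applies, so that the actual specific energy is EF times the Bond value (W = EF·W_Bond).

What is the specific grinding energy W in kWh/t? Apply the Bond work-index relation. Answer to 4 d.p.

W = 8.4239 kWh/t

W = 10 Wi / √P80 − 10 Wi / √F80
1/√221 = 0.067267;  1/√21944 = 0.006751
W = 10·14.5·(0.067267 − 0.006751) = 8.7749 kWh/t
Apply correction: 8.7749 × 0.96 = 8.4239 kWh/t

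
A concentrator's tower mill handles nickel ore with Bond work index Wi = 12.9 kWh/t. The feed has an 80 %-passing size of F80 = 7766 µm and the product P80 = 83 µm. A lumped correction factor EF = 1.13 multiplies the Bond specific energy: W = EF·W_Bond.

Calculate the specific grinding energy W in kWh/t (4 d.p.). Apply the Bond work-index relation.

Bond: W = 10·Wi·(1/√P80 − 1/√F80)
1/√83 = 0.109764;  1/√7766 = 0.011348
W = 10·12.9·(0.109764 − 0.011348) = 12.6958 kWh/t
W_actual = 1.13 × 12.6958 = 14.3462 kWh/t

W = 14.3462 kWh/t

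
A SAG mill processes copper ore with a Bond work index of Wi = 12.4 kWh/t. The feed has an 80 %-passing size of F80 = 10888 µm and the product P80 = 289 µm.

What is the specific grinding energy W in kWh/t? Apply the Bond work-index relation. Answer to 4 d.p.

W = 10·Wi·[P80^(−½) − F80^(−½)]
1/√289 = 0.058824;  1/√10888 = 0.009584
W = 10·12.4·(0.058824 − 0.009584) = 6.1058 kWh/t

W = 6.1058 kWh/t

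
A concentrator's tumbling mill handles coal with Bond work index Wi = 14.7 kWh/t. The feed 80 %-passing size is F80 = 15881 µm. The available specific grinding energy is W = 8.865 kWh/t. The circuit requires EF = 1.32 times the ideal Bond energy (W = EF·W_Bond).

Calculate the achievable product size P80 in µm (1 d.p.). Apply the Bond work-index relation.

P80 = 347.8 µm

Bond: W = 10·Wi·(1/√P80 − 1/√F80)
W_Bond = W / EF = 8.865 / 1.32 = 6.7159 kWh/t
P80^-0.5 = F80^-0.5 + W_Bond/(10 Wi)
  = 6.7159/(10·14.7) + 1/√15881 = 0.045686 + 0.007935 = 0.053622
P80 = (1/0.053622)² = 18.6492² = 347.79 µm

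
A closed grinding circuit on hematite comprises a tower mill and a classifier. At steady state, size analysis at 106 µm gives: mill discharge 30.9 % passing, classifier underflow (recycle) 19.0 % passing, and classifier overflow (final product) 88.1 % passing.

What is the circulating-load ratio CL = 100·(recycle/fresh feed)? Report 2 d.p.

Balance %-passing 106 µm (r = R/F):
(1+r)·d = r·u + o ⇒ r = (o−d)/(d−u)
r = (88.1 − 30.9)/(30.9 − 19.0) = 57.2/11.9 = 4.8067
CL = 100·r = 480.67 %

CL = 480.67 %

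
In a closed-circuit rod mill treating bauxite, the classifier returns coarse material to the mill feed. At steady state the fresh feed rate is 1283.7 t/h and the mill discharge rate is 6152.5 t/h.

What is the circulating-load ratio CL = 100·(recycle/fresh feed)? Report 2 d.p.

CL = 379.28 %

Steady state: M = F + R.
R = M − F = 6152.5 − 1283.7 = 4868.8 t/h
CL = 100·R/F = 100·4868.8/1283.7 = 379.28 %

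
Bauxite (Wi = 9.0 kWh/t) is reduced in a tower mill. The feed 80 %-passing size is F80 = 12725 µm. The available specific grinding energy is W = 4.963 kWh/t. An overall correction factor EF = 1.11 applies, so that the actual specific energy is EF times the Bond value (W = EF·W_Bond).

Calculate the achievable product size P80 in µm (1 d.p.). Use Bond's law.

P80 = 291.8 µm

Bond: W = 10·Wi·(1/√P80 − 1/√F80)
W_Bond = W / EF = 4.963 / 1.11 = 4.4712 kWh/t
1/√P80 = 1/√F80 + W_Bond/(10·Wi)
  = 4.4712/(10·9.0) + 1/√12725 = 0.049680 + 0.008865 = 0.058545
P80 = (1/0.058545)² = 17.0810² = 291.76 µm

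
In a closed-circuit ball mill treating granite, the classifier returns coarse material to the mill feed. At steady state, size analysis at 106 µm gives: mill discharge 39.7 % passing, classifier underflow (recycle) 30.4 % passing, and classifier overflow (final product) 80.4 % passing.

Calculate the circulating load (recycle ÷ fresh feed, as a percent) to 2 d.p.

CL = 437.63 %

Let r = R/F. Size balance at 106 µm:
d + r·d = r·u + o → r(d−u) = o−d
r = (80.4 − 39.7)/(39.7 − 30.4) = 40.7/9.3 = 4.3763
CL = 100·r = 437.63 %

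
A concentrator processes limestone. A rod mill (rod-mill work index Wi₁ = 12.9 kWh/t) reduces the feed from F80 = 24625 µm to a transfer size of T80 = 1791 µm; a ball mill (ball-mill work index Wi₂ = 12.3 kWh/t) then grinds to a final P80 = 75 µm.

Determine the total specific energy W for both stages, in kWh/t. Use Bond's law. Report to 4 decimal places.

W = 13.5225 kWh/t

W = 10·Wi·[P80^(−½) − F80^(−½)]
Stage 1 (24625→1791 µm, Wi₁=12.9): W₁ = 10·12.9·(0.023629 − 0.006373) = 2.2261 kWh/t
Stage 2 (1791→75 µm, Wi₂=12.3): W₂ = 10·12.3·(0.115470 − 0.023629) = 11.2964 kWh/t
W = W₁ + W₂ = 2.2261 + 11.2964 = 13.5225 kWh/t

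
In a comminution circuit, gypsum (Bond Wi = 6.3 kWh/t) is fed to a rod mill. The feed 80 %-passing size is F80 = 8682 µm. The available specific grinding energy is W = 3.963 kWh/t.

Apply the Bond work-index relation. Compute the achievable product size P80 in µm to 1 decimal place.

W = 10 Wi (P80^-0.5 − F80^-0.5)
⇒ 1/√P80 = W/(10 Wi) + 1/√F80
  = 3.9630/(10·6.3) + 1/√8682 = 0.062905 + 0.010732 = 0.073637
P80 = (1/0.073637)² = 13.5801² = 184.42 µm

P80 = 184.4 µm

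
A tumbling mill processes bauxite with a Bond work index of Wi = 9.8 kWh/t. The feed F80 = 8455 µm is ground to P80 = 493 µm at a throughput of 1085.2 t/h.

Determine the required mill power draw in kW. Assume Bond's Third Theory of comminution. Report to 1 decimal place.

P = 3633.2 kW

W = 10·Wi·(P80^(-½) − F80^(-½))
W = 10·9.8·(1/√493 − 1/√8455) = 10·9.8·(0.034162) = 3.3479 kWh/t
P_mill = W·ṁ = 3.3479·1085.2 = 3633.2 kW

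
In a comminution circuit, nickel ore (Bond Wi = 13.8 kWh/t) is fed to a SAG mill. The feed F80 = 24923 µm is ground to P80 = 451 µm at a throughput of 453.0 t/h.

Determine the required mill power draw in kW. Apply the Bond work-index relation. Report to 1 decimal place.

P = 2547.7 kW

W_Bond = 10·Wi·(1/√P₈₀ − 1/√F₈₀)
W = 10·13.8·(1/√451 − 1/√24923) = 10·13.8·(0.040754) = 5.6240 kWh/t
P = W·T = 5.6240·453.0 = 2547.7 kW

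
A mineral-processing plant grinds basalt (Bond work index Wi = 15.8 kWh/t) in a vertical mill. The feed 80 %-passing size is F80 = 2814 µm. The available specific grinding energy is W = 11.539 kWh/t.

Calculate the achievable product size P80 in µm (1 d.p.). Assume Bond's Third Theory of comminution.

P80 = 118.4 µm

Bond:  W = 10 Wi (1/√P − 1/√F)
P80^(−½) = W/(10 Wi) + F80^(−½)
  = 11.5390/(10·15.8) + 1/√2814 = 0.073032 + 0.018851 = 0.091883
P80 = (1/0.091883)² = 10.8834² = 118.45 µm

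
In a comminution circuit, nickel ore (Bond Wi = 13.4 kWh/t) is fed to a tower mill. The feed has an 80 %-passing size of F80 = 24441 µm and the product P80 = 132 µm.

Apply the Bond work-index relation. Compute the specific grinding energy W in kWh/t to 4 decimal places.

W = 10.8061 kWh/t

W = 10 Wi / √P80 − 10 Wi / √F80
1/√132 = 0.087039;  1/√24441 = 0.006396
W = 10·13.4·(0.087039 − 0.006396) = 10.8061 kWh/t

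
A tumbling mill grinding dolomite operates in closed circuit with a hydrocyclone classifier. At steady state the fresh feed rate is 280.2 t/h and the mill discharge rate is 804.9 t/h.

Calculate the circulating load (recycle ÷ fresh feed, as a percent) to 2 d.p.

CL = 187.26 %

Steady state: M = F + R.
R = M − F = 804.9 − 280.2 = 524.7 t/h
CL = 100·R/F = 100·524.7/280.2 = 187.26 %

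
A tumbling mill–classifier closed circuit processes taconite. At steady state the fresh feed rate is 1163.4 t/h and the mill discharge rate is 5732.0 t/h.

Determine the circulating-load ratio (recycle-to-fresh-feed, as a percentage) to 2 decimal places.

Discharge = new feed + return, hence
R = M − F = 5732.0 − 1163.4 = 4568.6 t/h
CL = 100·R/F = 100·4568.6/1163.4 = 392.69 %

CL = 392.69 %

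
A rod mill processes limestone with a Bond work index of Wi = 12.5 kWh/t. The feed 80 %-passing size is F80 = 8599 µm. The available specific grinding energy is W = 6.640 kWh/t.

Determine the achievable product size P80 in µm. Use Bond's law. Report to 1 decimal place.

Bond:  W = 10 Wi (1/√P − 1/√F)
1/√P80 = 1/√F80 + W/(10·Wi)
  = 6.6400/(10·12.5) + 1/√8599 = 0.053120 + 0.010784 = 0.063904
P80 = (1/0.063904)² = 15.6485² = 244.88 µm

P80 = 244.9 µm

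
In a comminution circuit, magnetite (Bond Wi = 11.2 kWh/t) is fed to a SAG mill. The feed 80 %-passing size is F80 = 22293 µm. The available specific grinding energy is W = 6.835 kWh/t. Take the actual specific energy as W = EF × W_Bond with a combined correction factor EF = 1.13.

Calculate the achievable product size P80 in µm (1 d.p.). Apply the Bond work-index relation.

W = 10·Wi·[P80^(−½) − F80^(−½)]
W_Bond = W / EF = 6.835 / 1.13 = 6.0487 kWh/t
P80^(−½) = W_Bond/(10 Wi) + F80^(−½)
  = 6.0487/(10·11.2) + 1/√22293 = 0.054006 + 0.006698 = 0.060704
P80 = (1/0.060704)² = 16.4735² = 271.38 µm

P80 = 271.4 µm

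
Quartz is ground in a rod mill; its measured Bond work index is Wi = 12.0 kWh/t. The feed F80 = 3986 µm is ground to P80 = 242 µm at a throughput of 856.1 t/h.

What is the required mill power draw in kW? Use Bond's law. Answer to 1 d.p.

P = 4976.7 kW

W = 10 Wi / √P80 − 10 Wi / √F80
W = 10·12.0·(1/√242 − 1/√3986) = 10·12.0·(0.048443) = 5.8132 kWh/t
P_mill = W·ṁ = 5.8132·856.1 = 4976.7 kW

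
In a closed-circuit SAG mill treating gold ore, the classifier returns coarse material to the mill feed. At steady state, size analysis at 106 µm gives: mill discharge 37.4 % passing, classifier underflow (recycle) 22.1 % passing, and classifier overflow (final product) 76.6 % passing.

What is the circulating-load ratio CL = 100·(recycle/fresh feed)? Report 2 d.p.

Classifier node, passing 106 µm:
d + r·d = r·u + o → r(d−u) = o−d
r = (76.6 − 37.4)/(37.4 − 22.1) = 39.2/15.3 = 2.5621
CL = 100·r = 256.21 %

CL = 256.21 %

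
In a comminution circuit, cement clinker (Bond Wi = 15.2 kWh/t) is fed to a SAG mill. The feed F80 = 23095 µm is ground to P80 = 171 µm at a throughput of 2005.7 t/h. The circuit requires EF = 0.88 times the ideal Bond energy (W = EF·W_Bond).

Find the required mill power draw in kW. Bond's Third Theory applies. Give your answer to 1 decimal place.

P = 18750.7 kW

W = 10 Wi / √P80 − 10 Wi / √F80
W = 10·15.2·(1/√171 − 1/√23095) = 10·15.2·(0.069892) = 10.6235 kWh/t
W_actual = 0.88 × 10.6235 = 9.3487 kWh/t
Power = W × throughput = 9.3487 kWh/t × 2005.7 t/h = 18750.7 kW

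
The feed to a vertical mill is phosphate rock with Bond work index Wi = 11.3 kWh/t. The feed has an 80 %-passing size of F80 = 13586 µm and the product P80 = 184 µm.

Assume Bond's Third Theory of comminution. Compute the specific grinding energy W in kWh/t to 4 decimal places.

W = 10·Wi·[P80^(−½) − F80^(−½)]
1/√184 = 0.073721;  1/√13586 = 0.008579
W = 10·11.3·(0.073721 − 0.008579) = 7.3610 kWh/t

W = 7.3610 kWh/t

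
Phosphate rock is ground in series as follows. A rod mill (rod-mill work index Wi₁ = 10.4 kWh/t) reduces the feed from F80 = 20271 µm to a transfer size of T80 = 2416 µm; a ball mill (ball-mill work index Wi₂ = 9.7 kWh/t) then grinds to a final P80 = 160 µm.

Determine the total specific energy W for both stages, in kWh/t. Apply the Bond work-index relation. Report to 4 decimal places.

W = 7.0805 kWh/t

Bond:  W = 10 Wi (1/√P − 1/√F)
Stage 1 (20271→2416 µm, Wi₁=10.4): W₁ = 10·10.4·(0.020345 − 0.007024) = 1.3854 kWh/t
Stage 2 (2416→160 µm, Wi₂=9.7): W₂ = 10·9.7·(0.079057 − 0.020345) = 5.6951 kWh/t
W = W₁ + W₂ = 1.3854 + 5.6951 = 7.0805 kWh/t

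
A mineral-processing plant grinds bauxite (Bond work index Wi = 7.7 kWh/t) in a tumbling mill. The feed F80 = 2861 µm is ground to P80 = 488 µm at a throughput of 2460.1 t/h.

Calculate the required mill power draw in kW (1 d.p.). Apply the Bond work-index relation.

P = 5033.5 kW

W = 10 Wi (1/√P80 − 1/√F80)  [Bond]
W = 10·7.7·(1/√488 − 1/√2861) = 10·7.7·(0.026572) = 2.0461 kWh/t
Mill draw = 2.0461 × 2460.1 = 5033.5 kW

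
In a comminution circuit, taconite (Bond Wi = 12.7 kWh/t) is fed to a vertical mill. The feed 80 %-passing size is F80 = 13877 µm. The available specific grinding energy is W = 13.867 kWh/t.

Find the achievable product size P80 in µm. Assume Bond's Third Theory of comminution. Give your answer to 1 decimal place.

W = 10 Wi (1/√P80 − 1/√F80)  [Bond]
⇒ 1/√P80 = W/(10 Wi) + 1/√F80
  = 13.8670/(10·12.7) + 1/√13877 = 0.109189 + 0.008489 = 0.117678
P80 = (1/0.117678)² = 8.4978² = 72.21 µm

P80 = 72.2 µm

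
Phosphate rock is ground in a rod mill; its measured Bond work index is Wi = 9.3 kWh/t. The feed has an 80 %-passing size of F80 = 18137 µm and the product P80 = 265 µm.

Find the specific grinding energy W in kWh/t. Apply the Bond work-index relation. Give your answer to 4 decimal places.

W_Bond = 10·Wi·(1/√P₈₀ − 1/√F₈₀)
1/√265 = 0.061430;  1/√18137 = 0.007425
W = 10·9.3·(0.061430 − 0.007425) = 5.0224 kWh/t

W = 5.0224 kWh/t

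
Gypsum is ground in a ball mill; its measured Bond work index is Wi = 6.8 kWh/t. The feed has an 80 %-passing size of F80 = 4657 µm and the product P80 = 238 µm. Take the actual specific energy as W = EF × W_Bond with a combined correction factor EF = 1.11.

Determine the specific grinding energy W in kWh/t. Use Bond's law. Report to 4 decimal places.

W = 3.7866 kWh/t

W_Bond = 10·Wi·(1/√P₈₀ − 1/√F₈₀)
1/√238 = 0.064820;  1/√4657 = 0.014654
W = 10·6.8·(0.064820 − 0.014654) = 3.4113 kWh/t
Corrected W = EF·W_Bond = 1.11·3.4113 = 3.7866 kWh/t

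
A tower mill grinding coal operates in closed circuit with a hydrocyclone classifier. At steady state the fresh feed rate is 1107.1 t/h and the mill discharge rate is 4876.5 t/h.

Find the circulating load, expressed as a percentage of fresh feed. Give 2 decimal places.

CL = 340.48 %

Mill node: discharge = fresh + recycle.
R = M − F = 4876.5 − 1107.1 = 3769.4 t/h
CL = 100·R/F = 100·3769.4/1107.1 = 340.48 %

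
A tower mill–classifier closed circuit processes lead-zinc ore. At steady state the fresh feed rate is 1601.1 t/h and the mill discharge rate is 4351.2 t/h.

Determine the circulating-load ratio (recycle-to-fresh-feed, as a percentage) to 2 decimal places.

CL = 171.76 %

Steady state: M = F + R.
R = M − F = 4351.2 − 1601.1 = 2750.1 t/h
CL = 100·R/F = 100·2750.1/1601.1 = 171.76 %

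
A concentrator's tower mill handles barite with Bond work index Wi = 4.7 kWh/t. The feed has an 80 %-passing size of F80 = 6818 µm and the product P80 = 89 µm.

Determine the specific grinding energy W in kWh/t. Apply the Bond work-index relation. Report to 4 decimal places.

W = 4.4128 kWh/t

Bond:  W = 10 Wi (1/√P − 1/√F)
1/√89 = 0.106000;  1/√6818 = 0.012111
W = 10·4.7·(0.106000 − 0.012111) = 4.4128 kWh/t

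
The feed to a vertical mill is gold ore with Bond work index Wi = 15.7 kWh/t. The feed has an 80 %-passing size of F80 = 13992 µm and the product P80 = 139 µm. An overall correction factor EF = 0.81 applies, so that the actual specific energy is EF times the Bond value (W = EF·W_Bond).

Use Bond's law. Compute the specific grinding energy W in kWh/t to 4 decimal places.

W = 9.7113 kWh/t

W = 10·Wi·[P80^(−½) − F80^(−½)]
1/√139 = 0.084819;  1/√13992 = 0.008454
W = 10·15.7·(0.084819 − 0.008454) = 11.9893 kWh/t
W_actual = 0.81 × 11.9893 = 9.7113 kWh/t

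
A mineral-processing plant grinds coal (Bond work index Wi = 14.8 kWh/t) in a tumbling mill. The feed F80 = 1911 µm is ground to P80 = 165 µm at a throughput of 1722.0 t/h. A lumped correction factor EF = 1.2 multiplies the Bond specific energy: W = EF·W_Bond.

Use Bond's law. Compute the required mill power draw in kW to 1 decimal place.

Bond: W = 10·Wi·(1/√P80 − 1/√F80)
W = 10·14.8·(1/√165 − 1/√1911) = 10·14.8·(0.054974) = 8.1362 kWh/t
W_actual = 1.2 × 8.1362 = 9.7635 kWh/t
P_mill = W·ṁ = 9.7635·1722.0 = 16812.7 kW

P = 16812.7 kW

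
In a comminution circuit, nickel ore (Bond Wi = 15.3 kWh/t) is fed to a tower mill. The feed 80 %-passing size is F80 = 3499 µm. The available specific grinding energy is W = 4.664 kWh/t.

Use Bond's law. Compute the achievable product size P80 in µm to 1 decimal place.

P80 = 445.3 µm

W = 10·Wi·[P80^(−½) − F80^(−½)]
⇒ 1/√P80 = W/(10 Wi) + 1/√F80
  = 4.6640/(10·15.3) + 1/√3499 = 0.030484 + 0.016906 = 0.047389
P80 = (1/0.047389)² = 21.1019² = 445.29 µm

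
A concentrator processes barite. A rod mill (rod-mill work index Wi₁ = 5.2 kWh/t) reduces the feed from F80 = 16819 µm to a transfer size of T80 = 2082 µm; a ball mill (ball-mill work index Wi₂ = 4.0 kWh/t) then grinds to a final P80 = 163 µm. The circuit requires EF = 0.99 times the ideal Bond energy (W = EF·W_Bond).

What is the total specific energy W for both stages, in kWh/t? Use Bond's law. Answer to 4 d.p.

W = 2.9651 kWh/t

W = 10 Wi (1/√P80 − 1/√F80)  [Bond]
Stage 1 (16819→2082 µm, Wi₁=5.2): W₁ = 10·5.2·(0.021916 − 0.007711) = 0.7387 kWh/t
Stage 2 (2082→163 µm, Wi₂=4.0): W₂ = 10·4.0·(0.078326 − 0.021916) = 2.2564 kWh/t
W = W₁ + W₂ = 0.7387 + 2.2564 = 2.9951 kWh/t
W_actual = 0.99 × 2.9951 = 2.9651 kWh/t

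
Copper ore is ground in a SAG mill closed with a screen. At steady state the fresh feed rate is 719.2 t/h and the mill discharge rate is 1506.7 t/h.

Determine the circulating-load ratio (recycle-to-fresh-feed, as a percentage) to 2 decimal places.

CL = 109.50 %

Mill node: discharge = fresh + recycle.
R = M − F = 1506.7 − 719.2 = 787.5 t/h
CL = 100·R/F = 100·787.5/719.2 = 109.50 %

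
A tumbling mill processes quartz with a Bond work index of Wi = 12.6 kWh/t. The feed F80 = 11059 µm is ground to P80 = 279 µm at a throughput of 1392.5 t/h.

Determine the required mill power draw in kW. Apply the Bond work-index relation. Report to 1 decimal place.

P = 8835.8 kW

W = 10 Wi / √P80 − 10 Wi / √F80
W = 10·12.6·(1/√279 − 1/√11059) = 10·12.6·(0.050359) = 6.3453 kWh/t
P_mill = W·ṁ = 6.3453·1392.5 = 8835.8 kW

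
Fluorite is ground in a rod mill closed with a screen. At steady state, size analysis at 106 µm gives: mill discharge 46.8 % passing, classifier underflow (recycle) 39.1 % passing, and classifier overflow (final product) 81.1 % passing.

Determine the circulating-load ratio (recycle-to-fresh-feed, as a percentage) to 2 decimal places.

CL = 445.45 %

Classifier node, passing 106 µm:
Fd + Rd = Ru + Fo ⇒ R/F = (o−d)/(d−u)
r = (81.1 − 46.8)/(46.8 − 39.1) = 34.3/7.7 = 4.4545
CL = 100·r = 445.45 %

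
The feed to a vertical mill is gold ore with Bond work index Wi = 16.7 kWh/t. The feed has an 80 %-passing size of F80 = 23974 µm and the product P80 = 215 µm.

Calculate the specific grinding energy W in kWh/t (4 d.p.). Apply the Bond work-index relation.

W = 10.3107 kWh/t

Bond: W = 10·Wi·(1/√P80 − 1/√F80)
1/√215 = 0.068199;  1/√23974 = 0.006458
W = 10·16.7·(0.068199 − 0.006458) = 10.3107 kWh/t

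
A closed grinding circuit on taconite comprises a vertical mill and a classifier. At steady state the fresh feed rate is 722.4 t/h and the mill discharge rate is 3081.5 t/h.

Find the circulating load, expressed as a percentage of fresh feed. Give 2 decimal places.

CL = 326.56 %

Steady state: M = F + R.
R = M − F = 3081.5 − 722.4 = 2359.1 t/h
CL = 100·R/F = 100·2359.1/722.4 = 326.56 %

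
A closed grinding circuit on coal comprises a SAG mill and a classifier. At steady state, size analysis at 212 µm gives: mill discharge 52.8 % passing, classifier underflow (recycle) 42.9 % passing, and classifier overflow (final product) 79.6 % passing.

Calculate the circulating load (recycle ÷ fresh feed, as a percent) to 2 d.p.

CL = 270.71 %

Classifier node, passing 212 µm:
Fd + Rd = Ru + Fo ⇒ R/F = (o−d)/(d−u)
r = (79.6 − 52.8)/(52.8 − 42.9) = 26.8/9.9 = 2.7071
CL = 100·r = 270.71 %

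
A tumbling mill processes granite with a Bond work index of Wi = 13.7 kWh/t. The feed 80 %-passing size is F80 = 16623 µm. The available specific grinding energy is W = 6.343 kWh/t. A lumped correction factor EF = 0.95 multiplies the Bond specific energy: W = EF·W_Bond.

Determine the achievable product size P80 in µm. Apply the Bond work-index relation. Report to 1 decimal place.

P80 = 313.3 µm

W = 10·Wi·[P80^(−½) − F80^(−½)]
W_Bond = W / EF = 6.343 / 0.95 = 6.6768 kWh/t
P80^(−½) = W_Bond/(10 Wi) + F80^(−½)
  = 6.6768/(10·13.7) + 1/√16623 = 0.048736 + 0.007756 = 0.056492
P80 = (1/0.056492)² = 17.7016² = 313.35 µm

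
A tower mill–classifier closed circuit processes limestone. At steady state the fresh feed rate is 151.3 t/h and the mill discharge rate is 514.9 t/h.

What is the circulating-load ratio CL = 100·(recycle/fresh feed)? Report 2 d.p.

Steady state: M = F + R.
R = M − F = 514.9 − 151.3 = 363.6 t/h
CL = 100·R/F = 100·363.6/151.3 = 240.32 %

CL = 240.32 %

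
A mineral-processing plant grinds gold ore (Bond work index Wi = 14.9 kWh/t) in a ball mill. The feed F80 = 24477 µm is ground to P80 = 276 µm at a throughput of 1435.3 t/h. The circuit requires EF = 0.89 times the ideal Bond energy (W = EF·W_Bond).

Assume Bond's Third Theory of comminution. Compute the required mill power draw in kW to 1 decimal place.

W_Bond = 10·Wi·(1/√P₈₀ − 1/√F₈₀)
W = 10·14.9·(1/√276 − 1/√24477) = 10·14.9·(0.053801) = 8.0164 kWh/t
Apply correction: 8.0164 × 0.89 = 7.1346 kWh/t
P = W·T = 7.1346·1435.3 = 10240.3 kW

P = 10240.3 kW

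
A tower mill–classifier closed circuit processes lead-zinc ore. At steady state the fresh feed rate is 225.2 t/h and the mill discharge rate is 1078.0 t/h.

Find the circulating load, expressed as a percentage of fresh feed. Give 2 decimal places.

Steady state: M = F + R.
R = M − F = 1078.0 − 225.2 = 852.8 t/h
CL = 100·R/F = 100·852.8/225.2 = 378.69 %

CL = 378.69 %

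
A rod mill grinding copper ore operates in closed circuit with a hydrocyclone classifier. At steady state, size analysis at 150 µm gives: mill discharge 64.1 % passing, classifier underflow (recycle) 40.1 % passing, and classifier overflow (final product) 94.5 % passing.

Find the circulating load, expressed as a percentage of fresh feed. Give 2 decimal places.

Two-product formula at 150 µm:
(1+r)·d = r·u + o ⇒ r = (o−d)/(d−u)
r = (94.5 − 64.1)/(64.1 − 40.1) = 30.4/24.0 = 1.2667
CL = 100·r = 126.67 %

CL = 126.67 %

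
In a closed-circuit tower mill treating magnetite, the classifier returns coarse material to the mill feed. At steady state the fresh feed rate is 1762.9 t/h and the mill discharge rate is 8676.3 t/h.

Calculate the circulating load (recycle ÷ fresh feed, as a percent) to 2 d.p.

CL = 392.16 %

M = F + R at steady state, so:
R = M − F = 8676.3 − 1762.9 = 6913.4 t/h
CL = 100·R/F = 100·6913.4/1762.9 = 392.16 %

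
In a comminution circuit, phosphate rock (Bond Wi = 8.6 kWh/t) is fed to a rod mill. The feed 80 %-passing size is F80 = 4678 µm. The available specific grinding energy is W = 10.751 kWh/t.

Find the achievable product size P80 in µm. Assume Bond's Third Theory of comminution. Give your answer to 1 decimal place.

P80 = 51.3 µm

W_Bond = 10·Wi·(1/√P₈₀ − 1/√F₈₀)
P80^-0.5 = F80^-0.5 + W/(10 Wi)
  = 10.7510/(10·8.6) + 1/√4678 = 0.125012 + 0.014621 = 0.139632
P80 = (1/0.139632)² = 7.1617² = 51.29 µm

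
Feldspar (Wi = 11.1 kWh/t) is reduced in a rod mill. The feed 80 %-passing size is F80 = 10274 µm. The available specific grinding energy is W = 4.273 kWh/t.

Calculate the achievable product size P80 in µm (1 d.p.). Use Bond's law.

W = 10·Wi·(P80^(-½) − F80^(-½))
⇒ 1/√P80 = W/(10·Wi) + 1/√F80
  = 4.2730/(10·11.1) + 1/√10274 = 0.038495 + 0.009866 = 0.048361
P80 = (1/0.048361)² = 20.6777² = 427.57 µm

P80 = 427.6 µm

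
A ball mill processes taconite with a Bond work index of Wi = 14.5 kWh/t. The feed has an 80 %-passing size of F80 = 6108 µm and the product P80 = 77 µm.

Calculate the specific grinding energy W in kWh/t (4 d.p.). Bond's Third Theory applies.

W = 10 Wi / √P80 − 10 Wi / √F80
1/√77 = 0.113961;  1/√6108 = 0.012795
W = 10·14.5·(0.113961 − 0.012795) = 14.6690 kWh/t

W = 14.6690 kWh/t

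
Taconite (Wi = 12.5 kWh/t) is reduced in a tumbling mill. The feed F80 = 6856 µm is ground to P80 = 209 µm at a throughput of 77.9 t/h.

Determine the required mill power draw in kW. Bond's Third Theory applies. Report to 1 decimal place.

Bond:  W = 10 Wi (1/√P − 1/√F)
W = 10·12.5·(1/√209 − 1/√6856) = 10·12.5·(0.057094) = 7.1368 kWh/t
P_mill = W·ṁ = 7.1368·77.9 = 556.0 kW

P = 556.0 kW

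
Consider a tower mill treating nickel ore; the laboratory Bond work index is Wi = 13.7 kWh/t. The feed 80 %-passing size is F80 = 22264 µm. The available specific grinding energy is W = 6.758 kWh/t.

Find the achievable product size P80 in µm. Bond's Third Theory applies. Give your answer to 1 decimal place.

P80 = 318.5 µm

Bond:  W = 10 Wi (1/√P − 1/√F)
1/√P80 = 1/√F80 + W/(10·Wi)
  = 6.7580/(10·13.7) + 1/√22264 = 0.049328 + 0.006702 = 0.056030
P80 = (1/0.056030)² = 17.8475² = 318.53 µm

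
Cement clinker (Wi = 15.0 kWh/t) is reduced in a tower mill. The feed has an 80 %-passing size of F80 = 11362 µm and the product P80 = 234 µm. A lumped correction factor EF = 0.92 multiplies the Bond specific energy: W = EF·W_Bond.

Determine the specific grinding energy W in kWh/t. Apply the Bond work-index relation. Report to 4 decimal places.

W_Bond = 10·Wi·(1/√P₈₀ − 1/√F₈₀)
1/√234 = 0.065372;  1/√11362 = 0.009382
W = 10·15.0·(0.065372 − 0.009382) = 8.3986 kWh/t
W_actual = 0.92 × 8.3986 = 7.7267 kWh/t

W = 7.7267 kWh/t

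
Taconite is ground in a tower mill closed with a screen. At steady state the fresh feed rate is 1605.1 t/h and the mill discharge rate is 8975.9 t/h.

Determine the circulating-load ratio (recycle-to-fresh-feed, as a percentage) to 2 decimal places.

Mill node: discharge = fresh + recycle.
R = M − F = 8975.9 − 1605.1 = 7370.8 t/h
CL = 100·R/F = 100·7370.8/1605.1 = 459.21 %

CL = 459.21 %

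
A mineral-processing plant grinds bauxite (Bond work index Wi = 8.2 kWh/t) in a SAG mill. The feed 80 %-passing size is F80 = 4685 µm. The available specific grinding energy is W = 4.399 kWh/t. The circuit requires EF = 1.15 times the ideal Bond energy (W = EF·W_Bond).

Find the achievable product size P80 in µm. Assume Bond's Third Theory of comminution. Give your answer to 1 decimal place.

P80 = 266.5 µm

W = 10 Wi / √P80 − 10 Wi / √F80
W_Bond = W / EF = 4.399 / 1.15 = 3.8252 kWh/t
P80^-0.5 = F80^-0.5 + W_Bond/(10 Wi)
  = 3.8252/(10·8.2) + 1/√4685 = 0.046649 + 0.014610 = 0.061259
P80 = (1/0.061259)² = 16.3242² = 266.48 µm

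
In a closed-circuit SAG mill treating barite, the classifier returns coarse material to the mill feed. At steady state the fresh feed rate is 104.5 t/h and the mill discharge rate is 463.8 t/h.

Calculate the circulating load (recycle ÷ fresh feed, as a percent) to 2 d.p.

CL = 343.83 %

M = F + R at steady state, so:
R = M − F = 463.8 − 104.5 = 359.3 t/h
CL = 100·R/F = 100·359.3/104.5 = 343.83 %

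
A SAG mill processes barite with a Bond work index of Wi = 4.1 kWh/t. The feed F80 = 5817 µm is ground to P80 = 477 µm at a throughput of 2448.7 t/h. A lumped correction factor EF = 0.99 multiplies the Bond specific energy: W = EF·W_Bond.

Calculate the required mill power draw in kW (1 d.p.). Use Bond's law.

W = 10 Wi (P80^-0.5 − F80^-0.5)
W = 10·4.1·(1/√477 − 1/√5817) = 10·4.1·(0.032675) = 1.3397 kWh/t
With EF = 0.99: W = 1.3397·0.99 = 1.3263 kWh/t
P = W·T = 1.3263·2448.7 = 3247.7 kW

P = 3247.7 kW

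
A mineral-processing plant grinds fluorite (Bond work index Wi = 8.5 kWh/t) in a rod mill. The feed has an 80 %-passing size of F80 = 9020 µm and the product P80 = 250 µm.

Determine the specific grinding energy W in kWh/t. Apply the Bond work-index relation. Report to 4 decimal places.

W = 4.4809 kWh/t

W = 10·Wi·[P80^(−½) − F80^(−½)]
1/√250 = 0.063246;  1/√9020 = 0.010529
W = 10·8.5·(0.063246 − 0.010529) = 4.4809 kWh/t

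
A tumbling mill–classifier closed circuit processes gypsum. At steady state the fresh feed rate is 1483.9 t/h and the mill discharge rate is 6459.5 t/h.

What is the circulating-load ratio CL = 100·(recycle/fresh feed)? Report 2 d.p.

Discharge = new feed + return, hence
R = M − F = 6459.5 − 1483.9 = 4975.6 t/h
CL = 100·R/F = 100·4975.6/1483.9 = 335.31 %

CL = 335.31 %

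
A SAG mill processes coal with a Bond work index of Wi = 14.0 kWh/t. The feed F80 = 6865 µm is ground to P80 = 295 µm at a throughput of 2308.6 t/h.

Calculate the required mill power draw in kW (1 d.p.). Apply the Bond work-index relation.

P = 14916.8 kW

W_Bond = 10·Wi·(1/√P₈₀ − 1/√F₈₀)
W = 10·14.0·(1/√295 − 1/√6865) = 10·14.0·(0.046153) = 6.4614 kWh/t
Power = W × throughput = 6.4614 kWh/t × 2308.6 t/h = 14916.8 kW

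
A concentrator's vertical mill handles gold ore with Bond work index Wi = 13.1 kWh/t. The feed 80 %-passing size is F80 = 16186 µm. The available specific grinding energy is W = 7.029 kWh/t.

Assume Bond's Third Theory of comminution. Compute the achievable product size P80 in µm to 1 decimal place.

P80 = 264.2 µm

Bond:  W = 10 Wi (1/√P − 1/√F)
P80^-0.5 = F80^-0.5 + W/(10 Wi)
  = 7.0290/(10·13.1) + 1/√16186 = 0.053656 + 0.007860 = 0.061517
P80 = (1/0.061517)² = 16.2558² = 264.25 µm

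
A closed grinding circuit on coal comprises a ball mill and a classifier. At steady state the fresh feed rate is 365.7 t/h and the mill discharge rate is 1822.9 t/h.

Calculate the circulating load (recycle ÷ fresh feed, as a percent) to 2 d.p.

CL = 398.47 %

Steady state: M = F + R.
R = M − F = 1822.9 − 365.7 = 1457.2 t/h
CL = 100·R/F = 100·1457.2/365.7 = 398.47 %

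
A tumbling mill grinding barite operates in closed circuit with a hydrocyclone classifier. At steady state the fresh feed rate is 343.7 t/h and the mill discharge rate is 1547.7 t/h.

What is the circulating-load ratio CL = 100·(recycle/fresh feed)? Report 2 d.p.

CL = 350.31 %

M = F + R at steady state, so:
R = M − F = 1547.7 − 343.7 = 1204.0 t/h
CL = 100·R/F = 100·1204.0/343.7 = 350.31 %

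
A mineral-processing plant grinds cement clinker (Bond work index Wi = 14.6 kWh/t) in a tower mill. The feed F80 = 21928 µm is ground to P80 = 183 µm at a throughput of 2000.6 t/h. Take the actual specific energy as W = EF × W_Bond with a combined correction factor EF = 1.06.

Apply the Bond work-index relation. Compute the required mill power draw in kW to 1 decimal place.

W = 10·Wi·(P80^(-½) − F80^(-½))
W = 10·14.6·(1/√183 − 1/√21928) = 10·14.6·(0.067169) = 9.8067 kWh/t
W_actual = 1.06 × 9.8067 = 10.3951 kWh/t
Mill draw = 10.3951 × 2000.6 = 20796.4 kW

P = 20796.4 kW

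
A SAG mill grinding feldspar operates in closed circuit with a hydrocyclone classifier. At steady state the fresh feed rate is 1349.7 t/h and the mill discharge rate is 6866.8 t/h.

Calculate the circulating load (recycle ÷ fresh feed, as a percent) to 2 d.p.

Mill node: discharge = fresh + recycle.
R = M − F = 6866.8 − 1349.7 = 5517.1 t/h
CL = 100·R/F = 100·5517.1/1349.7 = 408.76 %

CL = 408.76 %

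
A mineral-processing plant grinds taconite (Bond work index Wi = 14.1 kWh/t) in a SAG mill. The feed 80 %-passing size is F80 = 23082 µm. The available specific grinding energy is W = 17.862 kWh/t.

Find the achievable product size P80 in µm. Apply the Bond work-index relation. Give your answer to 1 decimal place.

P80 = 56.3 µm

W = 10 Wi / √P80 − 10 Wi / √F80
1/√P80 = 1/√F80 + W/(10·Wi)
  = 17.8620/(10·14.1) + 1/√23082 = 0.126681 + 0.006582 = 0.133263
P80 = (1/0.133263)² = 7.5040² = 56.31 µm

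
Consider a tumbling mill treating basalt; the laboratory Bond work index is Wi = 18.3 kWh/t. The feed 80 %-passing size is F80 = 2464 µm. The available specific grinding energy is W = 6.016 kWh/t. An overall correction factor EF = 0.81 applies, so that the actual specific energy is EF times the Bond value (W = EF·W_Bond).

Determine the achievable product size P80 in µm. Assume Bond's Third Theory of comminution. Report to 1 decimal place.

W = 10 Wi (P80^-0.5 − F80^-0.5)
W_Bond = W / EF = 6.016 / 0.81 = 7.4272 kWh/t
P80^(−½) = W_Bond/(10 Wi) + F80^(−½)
  = 7.4272/(10·18.3) + 1/√2464 = 0.040586 + 0.020146 = 0.060731
P80 = (1/0.060731)² = 16.4660² = 271.13 µm

P80 = 271.1 µm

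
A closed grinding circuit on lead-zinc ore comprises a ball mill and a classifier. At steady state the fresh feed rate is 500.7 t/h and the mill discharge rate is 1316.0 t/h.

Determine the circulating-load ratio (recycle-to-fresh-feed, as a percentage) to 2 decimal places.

Steady state: M = F + R.
R = M − F = 1316.0 − 500.7 = 815.3 t/h
CL = 100·R/F = 100·815.3/500.7 = 162.83 %

CL = 162.83 %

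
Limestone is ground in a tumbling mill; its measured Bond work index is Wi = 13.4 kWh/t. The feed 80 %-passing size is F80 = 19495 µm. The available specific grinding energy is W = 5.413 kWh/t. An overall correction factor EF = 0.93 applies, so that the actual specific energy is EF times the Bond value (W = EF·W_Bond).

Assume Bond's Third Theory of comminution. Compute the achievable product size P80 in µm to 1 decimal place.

W_Bond = 10·Wi·(1/√P₈₀ − 1/√F₈₀)
W_Bond = W / EF = 5.413 / 0.93 = 5.8204 kWh/t
P80^(−½) = W_Bond/(10 Wi) + F80^(−½)
  = 5.8204/(10·13.4) + 1/√19495 = 0.043436 + 0.007162 = 0.050598
P80 = (1/0.050598)² = 19.7636² = 390.60 µm

P80 = 390.6 µm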